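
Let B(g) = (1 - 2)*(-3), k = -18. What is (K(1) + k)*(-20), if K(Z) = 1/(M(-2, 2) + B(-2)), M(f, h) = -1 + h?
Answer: 355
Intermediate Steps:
B(g) = 3 (B(g) = -1*(-3) = 3)
K(Z) = ¼ (K(Z) = 1/((-1 + 2) + 3) = 1/(1 + 3) = 1/4 = ¼)
(K(1) + k)*(-20) = (¼ - 18)*(-20) = -71/4*(-20) = 355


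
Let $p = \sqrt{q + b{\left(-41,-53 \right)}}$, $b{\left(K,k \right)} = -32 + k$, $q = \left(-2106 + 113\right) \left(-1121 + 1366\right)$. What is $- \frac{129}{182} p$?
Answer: $- \frac{129 i \sqrt{488370}}{182} \approx - 495.33 i$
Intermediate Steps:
$q = -488285$ ($q = \left(-1993\right) 245 = -488285$)
$p = i \sqrt{488370}$ ($p = \sqrt{-488285 - 85} = \sqrt{-488370} = i \sqrt{488370} \approx 698.83 i$)
$- \frac{129}{182} p = - \frac{129}{182} i \sqrt{488370} = \left(-129\right) \frac{1}{182} i \sqrt{488370} = - \frac{129 i \sqrt{488370}}{182}$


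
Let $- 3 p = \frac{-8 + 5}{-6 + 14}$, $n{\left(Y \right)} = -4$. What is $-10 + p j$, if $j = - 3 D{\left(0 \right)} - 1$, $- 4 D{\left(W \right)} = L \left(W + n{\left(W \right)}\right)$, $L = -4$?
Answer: $- \frac{69}{8} \approx -8.625$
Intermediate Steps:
$p = \frac{1}{8}$ ($p = - \frac{\left(-8 + 5\right) \frac{1}{-6 + 14}}{3} = - \frac{\left(-3\right) \frac{1}{8}}{3} = \left(- \frac{1}{3}\right) \left(- \frac{3}{8}\right) = \frac{1}{8} \approx 0.125$)
$D{\left(W \right)} = -4 + W$ ($D{\left(W \right)} = - \frac{\left(-4\right) \left(W - 4\right)}{4} = - \frac{\left(-4\right) \left(-4 + W\right)}{4} = - \frac{16 - 4 W}{4} = -4 + W$)
$j = 11$ ($j = - 3 \left(-4 + 0\right) - 1 = \left(-3\right) \left(-4\right) - 1 = 12 - 1 = 11$)
$-10 + p j = -10 + \frac{1}{8} \cdot 11 = -10 + \frac{11}{8} = - \frac{69}{8}$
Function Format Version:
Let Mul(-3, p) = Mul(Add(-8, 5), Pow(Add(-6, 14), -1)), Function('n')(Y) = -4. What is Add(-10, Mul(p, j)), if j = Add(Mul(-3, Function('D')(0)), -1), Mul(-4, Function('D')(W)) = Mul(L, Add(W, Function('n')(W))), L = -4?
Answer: Rational(-69, 8) ≈ -8.6250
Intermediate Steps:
p = Rational(1, 8) (p = Mul(Rational(-1, 3), Mul(Add(-8, 5), Pow(Add(-6, 14), -1))) = Mul(Rational(-1, 3), Mul(-3, Pow(8, -1))) = Mul(Rational(-1, 3), Mul(-3, Rational(1, 8))) = Mul(Rational(-1, 3), Rational(-3, 8)) = Rational(1, 8) ≈ 0.12500)
Function('D')(W) = Add(-4, W) (Function('D')(W) = Mul(Rational(-1, 4), Mul(-4, Add(W, -4))) = Mul(Rational(-1, 4), Mul(-4, Add(-4, W))) = Mul(Rational(-1, 4), Add(16, Mul(-4, W))) = Add(-4, W))
j = 11 (j = Add(Mul(-3, Add(-4, 0)), -1) = Add(Mul(-3, -4), -1) = Add(12, -1) = 11)
Add(-10, Mul(p, j)) = Add(-10, Mul(Rational(1, 8), 11)) = Add(-10, Rational(11, 8)) = Rational(-69, 8)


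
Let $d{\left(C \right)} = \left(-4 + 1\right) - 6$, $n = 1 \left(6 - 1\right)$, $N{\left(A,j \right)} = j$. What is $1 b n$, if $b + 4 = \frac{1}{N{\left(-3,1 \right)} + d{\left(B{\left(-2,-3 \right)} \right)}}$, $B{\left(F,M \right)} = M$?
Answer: $- \frac{165}{8} \approx -20.625$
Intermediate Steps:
$n = 5$ ($n = 1 \cdot 5 = 5$)
$d{\left(C \right)} = -9$ ($d{\left(C \right)} = -3 - 6 = -9$)
$b = - \frac{33}{8}$ ($b = -4 + \frac{1}{1 - 9} = -4 + \frac{1}{-8} = -4 - \frac{1}{8} = - \frac{33}{8} \approx -4.125$)
$1 b n = 1 \left(- \frac{33}{8}\right) 5 = \left(- \frac{33}{8}\right) 5 = - \frac{165}{8}$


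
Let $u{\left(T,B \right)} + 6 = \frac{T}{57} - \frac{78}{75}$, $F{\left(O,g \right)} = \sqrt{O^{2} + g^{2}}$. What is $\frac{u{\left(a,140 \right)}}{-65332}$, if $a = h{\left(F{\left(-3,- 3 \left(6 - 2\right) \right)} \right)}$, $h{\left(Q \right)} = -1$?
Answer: $\frac{10057}{93098100} \approx 0.00010803$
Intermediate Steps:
$a = -1$
$u{\left(T,B \right)} = - \frac{176}{25} + \frac{T}{57}$ ($u{\left(T,B \right)} = -6 + \left(\frac{T}{57} - \frac{78}{75}\right) = -6 + \left(T \frac{1}{57} - \frac{26}{25}\right) = -6 + \left(\frac{T}{57} - \frac{26}{25}\right) = -6 + \left(- \frac{26}{25} + \frac{T}{57}\right) = - \frac{176}{25} + \frac{T}{57}$)
$\frac{u{\left(a,140 \right)}}{-65332} = \frac{- \frac{176}{25} + \frac{1}{57} \left(-1\right)}{-65332} = \left(- \frac{176}{25} - \frac{1}{57}\right) \left(- \frac{1}{65332}\right) = \left(- \frac{10057}{1425}\right) \left(- \frac{1}{65332}\right) = \frac{10057}{93098100}$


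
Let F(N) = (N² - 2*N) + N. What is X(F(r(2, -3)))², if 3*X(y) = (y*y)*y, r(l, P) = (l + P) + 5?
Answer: 331776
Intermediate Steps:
r(l, P) = 5 + P + l (r(l, P) = (P + l) + 5 = 5 + P + l)
F(N) = N² - N
X(y) = y³/3 (X(y) = ((y*y)*y)/3 = (y²*y)/3 = y³/3)
X(F(r(2, -3)))² = (((5 - 3 + 2)*(-1 + (5 - 3 + 2)))³/3)² = ((4*(-1 + 4))³/3)² = ((4*3)³/3)² = ((⅓)*12³)² = ((⅓)*1728)² = 576² = 331776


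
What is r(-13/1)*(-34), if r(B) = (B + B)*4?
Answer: 3536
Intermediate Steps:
r(B) = 8*B (r(B) = (2*B)*4 = 8*B)
r(-13/1)*(-34) = (8*(-13/1))*(-34) = (8*(-13*1))*(-34) = (8*(-13))*(-34) = -104*(-34) = 3536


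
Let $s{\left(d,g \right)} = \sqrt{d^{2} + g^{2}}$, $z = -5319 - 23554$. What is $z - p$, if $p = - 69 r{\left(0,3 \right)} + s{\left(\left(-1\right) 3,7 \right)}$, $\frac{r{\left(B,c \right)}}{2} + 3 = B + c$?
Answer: $-28873 - \sqrt{58} \approx -28881.0$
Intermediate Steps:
$r{\left(B,c \right)} = -6 + 2 B + 2 c$ ($r{\left(B,c \right)} = -6 + 2 \left(B + c\right) = -6 + \left(2 B + 2 c\right) = -6 + 2 B + 2 c$)
$z = -28873$
$p = \sqrt{58}$ ($p = - 69 \left(-6 + 2 \cdot 0 + 2 \cdot 3\right) + \sqrt{\left(\left(-1\right) 3\right)^{2} + 7^{2}} = - 69 \left(-6 + 0 + 6\right) + \sqrt{\left(-3\right)^{2} + 49} = \left(-69\right) 0 + \sqrt{9 + 49} = 0 + \sqrt{58} = \sqrt{58} \approx 7.6158$)
$z - p = -28873 - \sqrt{58}$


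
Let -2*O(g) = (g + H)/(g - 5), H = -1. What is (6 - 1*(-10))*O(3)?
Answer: 8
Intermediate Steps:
O(g) = -(-1 + g)/(2*(-5 + g)) (O(g) = -(g - 1)/(2*(g - 5)) = -(-1 + g)/(2*(-5 + g)))
(6 - 1*(-10))*O(3) = (6 - 1*(-10))*((1 - 1*3)/(2*(-5 + 3))) = (6 + 10)*((½)*(1 - 3)/(-2)) = 16*((½)*(-½)*(-2)) = 16*(½) = 8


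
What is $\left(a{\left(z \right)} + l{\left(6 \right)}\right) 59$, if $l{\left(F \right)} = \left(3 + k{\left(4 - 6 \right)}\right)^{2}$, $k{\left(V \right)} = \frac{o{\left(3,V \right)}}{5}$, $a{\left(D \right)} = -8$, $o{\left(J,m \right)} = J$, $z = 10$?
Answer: $\frac{7316}{25} \approx 292.64$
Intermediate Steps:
$k{\left(V \right)} = \frac{3}{5}$
$l{\left(F \right)} = \frac{324}{25}$ ($l{\left(F \right)} = \left(3 + \frac{3}{5}\right)^{2} = \left(\frac{18}{5}\right)^{2} = \frac{324}{25}$)
$\left(a{\left(z \right)} + l{\left(6 \right)}\right) 59 = \left(-8 + \frac{324}{25}\right) 59 = \frac{124}{25} \cdot 59 = \frac{7316}{25}$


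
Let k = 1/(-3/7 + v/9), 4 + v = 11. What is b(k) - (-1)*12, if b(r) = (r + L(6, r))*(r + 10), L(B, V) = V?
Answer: 20733/242 ≈ 85.674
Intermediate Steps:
v = 7 (v = -4 + 11 = 7)
k = 63/22 (k = 1/(-3/7 + 7/9) = 1/(22/63) = 63/22 ≈ 2.8636)
b(r) = 2*r*(10 + r) (b(r) = (r + r)*(r + 10) = (2*r)*(10 + r) = 2*r*(10 + r))
b(k) - (-1)*12 = 2*(63/22)*(10 + 63/22) - (-1)*12 = 2*(63/22)*(283/22) - 1*(-12) = 17829/242 + 12 = 20733/242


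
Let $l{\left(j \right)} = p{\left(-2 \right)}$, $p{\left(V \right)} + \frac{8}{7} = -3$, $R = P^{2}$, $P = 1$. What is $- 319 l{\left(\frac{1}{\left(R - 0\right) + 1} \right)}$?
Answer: $\frac{9251}{7} \approx 1321.6$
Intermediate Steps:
$R = 1$ ($R = 1^{2} = 1$)
$p{\left(V \right)} = - \frac{29}{7}$ ($p{\left(V \right)} = - \frac{8}{7} - 3 = - \frac{29}{7}$)
$l{\left(j \right)} = - \frac{29}{7}$
$- 319 l{\left(\frac{1}{\left(R - 0\right) + 1} \right)} = \left(-319\right) \left(- \frac{29}{7}\right) = \frac{9251}{7}$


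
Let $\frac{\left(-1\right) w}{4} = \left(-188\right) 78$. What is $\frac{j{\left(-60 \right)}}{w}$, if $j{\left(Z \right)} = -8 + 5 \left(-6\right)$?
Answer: $- \frac{19}{29328} \approx -0.00064784$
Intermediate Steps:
$w = 58656$ ($w = - 4 \left(\left(-188\right) 78\right) = \left(-4\right) \left(-14664\right) = 58656$)
$j{\left(Z \right)} = -38$ ($j{\left(Z \right)} = -8 - 30 = -38$)
$\frac{j{\left(-60 \right)}}{w} = - \frac{38}{58656} = \left(-38\right) \frac{1}{58656} = - \frac{19}{29328}$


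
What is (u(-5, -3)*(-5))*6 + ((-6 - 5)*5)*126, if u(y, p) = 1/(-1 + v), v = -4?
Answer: -6924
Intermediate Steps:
u(y, p) = -1/5 (u(y, p) = 1/(-1 - 4) = 1/(-5) = -1/5)
(u(-5, -3)*(-5))*6 + ((-6 - 5)*5)*126 = -1/5*(-5)*6 + ((-6 - 5)*5)*126 = 1*6 - 11*5*126 = 6 - 55*126 = 6 - 6930 = -6924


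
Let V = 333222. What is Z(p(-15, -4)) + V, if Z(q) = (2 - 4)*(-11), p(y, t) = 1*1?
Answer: 333244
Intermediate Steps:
p(y, t) = 1
Z(q) = 22 (Z(q) = -2*(-11) = 22)
Z(p(-15, -4)) + V = 22 + 333222 = 333244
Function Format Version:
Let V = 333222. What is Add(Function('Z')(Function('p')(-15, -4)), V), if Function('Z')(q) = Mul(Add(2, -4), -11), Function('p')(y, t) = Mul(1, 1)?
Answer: 333244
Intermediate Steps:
Function('p')(y, t) = 1
Function('Z')(q) = 22 (Function('Z')(q) = Mul(-2, -11) = 22)
Add(Function('Z')(Function('p')(-15, -4)), V) = Add(22, 333222) = 333244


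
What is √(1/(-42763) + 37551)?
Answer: 2*√17167135919339/42763 ≈ 193.78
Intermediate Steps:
√(1/(-42763) + 37551) = √(-1/42763 + 37551) = √(1605793412/42763) = 2*√17167135919339/42763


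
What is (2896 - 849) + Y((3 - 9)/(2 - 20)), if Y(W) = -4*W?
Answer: 6137/3 ≈ 2045.7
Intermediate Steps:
(2896 - 849) + Y((3 - 9)/(2 - 20)) = (2896 - 849) - 4*(3 - 9)/(2 - 20) = 2047 - (-24)/(-18) = 2047 - (-24)*(-1)/18 = 2047 - 4*⅓ = 2047 - 4/3 = 6137/3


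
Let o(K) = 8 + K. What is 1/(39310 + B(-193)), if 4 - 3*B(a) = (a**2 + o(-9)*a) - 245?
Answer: 3/80737 ≈ 3.7158e-5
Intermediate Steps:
B(a) = 83 - a**2/3 + a/3 (B(a) = 4/3 - ((a**2 + (8 - 9)*a) - 245)/3 = 4/3 - ((a**2 - a) - 245)/3 = 4/3 - (-245 + a**2 - a)/3 = 4/3 + (245/3 - a**2/3 + a/3) = 83 - a**2/3 + a/3)
1/(39310 + B(-193)) = 1/(39310 + (83 - 1/3*(-193)**2 + (1/3)*(-193))) = 1/(39310 + (83 - 1/3*37249 - 193/3)) = 1/(39310 + (83 - 37249/3 - 193/3)) = 1/(39310 - 37193/3) = 1/(80737/3) = 3/80737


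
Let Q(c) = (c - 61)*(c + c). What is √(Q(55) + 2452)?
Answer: 16*√7 ≈ 42.332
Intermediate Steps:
Q(c) = 2*c*(-61 + c) (Q(c) = (-61 + c)*(2*c) = 2*c*(-61 + c))
√(Q(55) + 2452) = √(2*55*(-61 + 55) + 2452) = √(2*55*(-6) + 2452) = √(-660 + 2452) = √1792 = 16*√7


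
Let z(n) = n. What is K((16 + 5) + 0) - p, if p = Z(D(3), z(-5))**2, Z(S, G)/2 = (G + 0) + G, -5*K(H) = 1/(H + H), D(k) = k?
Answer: -84001/210 ≈ -400.00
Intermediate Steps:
K(H) = -1/(10*H) (K(H) = -1/(5*(H + H)) = -1/(2*H)/5 = -1/(10*H))
Z(S, G) = 4*G (Z(S, G) = 2*((G + 0) + G) = 2*(G + G) = 2*(2*G) = 4*G)
p = 400 (p = (4*(-5))**2 = (-20)**2 = 400)
K((16 + 5) + 0) - p = -1/(10*((16 + 5) + 0)) - 1*400 = -1/(10*(21 + 0)) - 400 = -1/10/21 - 400 = -1/10*1/21 - 400 = -1/210 - 400 = -84001/210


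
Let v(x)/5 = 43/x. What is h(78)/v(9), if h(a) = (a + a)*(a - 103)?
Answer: -7020/43 ≈ -163.26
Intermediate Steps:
h(a) = 2*a*(-103 + a) (h(a) = (2*a)*(-103 + a) = 2*a*(-103 + a))
v(x) = 215/x (v(x) = 5*(43/x) = 215/x)
h(78)/v(9) = (2*78*(-103 + 78))/((215/9)) = (2*78*(-25))/((215*(⅑))) = -3900/215/9 = -3900*9/215 = -7020/43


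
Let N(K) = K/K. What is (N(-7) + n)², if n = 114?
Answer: 13225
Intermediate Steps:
N(K) = 1
(N(-7) + n)² = (1 + 114)² = 115² = 13225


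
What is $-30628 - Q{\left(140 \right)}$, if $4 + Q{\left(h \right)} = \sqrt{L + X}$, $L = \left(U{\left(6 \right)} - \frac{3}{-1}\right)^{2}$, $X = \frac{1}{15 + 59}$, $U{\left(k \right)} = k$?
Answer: $-30624 - \frac{\sqrt{443630}}{74} \approx -30633.0$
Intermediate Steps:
$X = \frac{1}{74} \approx 0.013514$
$L = 81$ ($L = \left(6 - \frac{3}{-1}\right)^{2} = \left(6 - -3\right)^{2} = \left(6 + 3\right)^{2} = 9^{2} = 81$)
$Q{\left(h \right)} = -4 + \frac{\sqrt{443630}}{74}$ ($Q{\left(h \right)} = -4 + \sqrt{81 + \frac{1}{74}} = -4 + \sqrt{\frac{5995}{74}} = -4 + \frac{\sqrt{443630}}{74}$)
$-30628 - Q{\left(140 \right)} = -30628 - \left(-4 + \frac{\sqrt{443630}}{74}\right) = -30628 + \left(4 - \frac{\sqrt{443630}}{74}\right) = -30624 - \frac{\sqrt{443630}}{74}$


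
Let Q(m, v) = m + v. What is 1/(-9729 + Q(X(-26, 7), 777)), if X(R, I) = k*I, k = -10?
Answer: -1/9022 ≈ -0.00011084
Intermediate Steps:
X(R, I) = -10*I
1/(-9729 + Q(X(-26, 7), 777)) = 1/(-9729 + (-10*7 + 777)) = 1/(-9729 + (-70 + 777)) = 1/(-9729 + 707) = 1/(-9022) = -1/9022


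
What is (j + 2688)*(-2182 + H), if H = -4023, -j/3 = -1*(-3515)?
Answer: 48752685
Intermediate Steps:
j = -10545 (j = -(-3)*(-3515) = -3*3515 = -10545)
(j + 2688)*(-2182 + H) = (-10545 + 2688)*(-2182 - 4023) = -7857*(-6205) = 48752685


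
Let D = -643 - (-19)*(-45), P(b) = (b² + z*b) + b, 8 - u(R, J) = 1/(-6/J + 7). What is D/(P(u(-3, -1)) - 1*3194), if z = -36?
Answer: 126581/288021 ≈ 0.43949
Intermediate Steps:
u(R, J) = 8 - 1/(7 - 6/J) (u(R, J) = 8 - 1/(-6/J + 7) = 8 - 1/(7 - 6/J))
P(b) = b² - 35*b (P(b) = (b² - 36*b) + b = b² - 35*b)
D = -1498 (D = -643 - 1*855 = -643 - 855 = -1498)
D/(P(u(-3, -1)) - 1*3194) = -1498/(((-48 + 55*(-1))/(-6 + 7*(-1)))*(-35 + (-48 + 55*(-1))/(-6 + 7*(-1))) - 1*3194) = -1498/(((-48 - 55)/(-6 - 7))*(-35 + (-48 - 55)/(-6 - 7)) - 3194) = -1498/((-103/(-13))*(-35 - 103/(-13)) - 3194) = -1498/((-1/13*(-103))*(-35 - 1/13*(-103)) - 3194) = -1498/(103*(-35 + 103/13)/13 - 3194) = -1498/((103/13)*(-352/13) - 3194) = -1498/(-36256/169 - 3194) = -1498/(-576042/169) = -1498*(-169/576042) = 126581/288021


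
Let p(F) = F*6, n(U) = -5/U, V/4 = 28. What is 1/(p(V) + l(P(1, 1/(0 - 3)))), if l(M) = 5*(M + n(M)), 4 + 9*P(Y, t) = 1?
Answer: 3/2236 ≈ 0.0013417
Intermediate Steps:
V = 112 (V = 4*28 = 112)
P(Y, t) = -⅓ (P(Y, t) = -4/9 + (⅑)*1 = -4/9 + ⅑ = -⅓)
p(F) = 6*F
l(M) = -25/M + 5*M (l(M) = 5*(M - 5/M) = -25/M + 5*M)
1/(p(V) + l(P(1, 1/(0 - 3)))) = 1/(6*112 + (-25/(-⅓) + 5*(-⅓))) = 1/(672 + (-25*(-3) - 5/3)) = 1/(672 + (75 - 5/3)) = 1/(672 + 220/3) = 1/(2236/3) = 3/2236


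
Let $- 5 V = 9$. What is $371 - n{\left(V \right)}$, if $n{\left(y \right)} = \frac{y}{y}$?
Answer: $370$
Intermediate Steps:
$V = - \frac{9}{5}$ ($V = \left(- \frac{1}{5}\right) 9 = - \frac{9}{5} \approx -1.8$)
$n{\left(y \right)} = 1$
$371 - n{\left(V \right)} = 371 - 1 = 370$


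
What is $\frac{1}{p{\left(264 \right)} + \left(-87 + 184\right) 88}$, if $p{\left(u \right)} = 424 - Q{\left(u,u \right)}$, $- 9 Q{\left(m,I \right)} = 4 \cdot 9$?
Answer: $\frac{1}{8964} \approx 0.00011156$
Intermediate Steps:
$Q{\left(m,I \right)} = -4$ ($Q{\left(m,I \right)} = - \frac{4 \cdot 9}{9} = \left(- \frac{1}{9}\right) 36 = -4$)
$p{\left(u \right)} = 428$ ($p{\left(u \right)} = 424 - -4 = 424 + 4 = 428$)
$\frac{1}{p{\left(264 \right)} + \left(-87 + 184\right) 88} = \frac{1}{428 + \left(-87 + 184\right) 88} = \frac{1}{428 + 97 \cdot 88} = \frac{1}{428 + 8536} = \frac{1}{8964}$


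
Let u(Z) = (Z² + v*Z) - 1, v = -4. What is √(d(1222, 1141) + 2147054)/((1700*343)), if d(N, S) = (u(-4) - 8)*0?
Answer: √2147054/583100 ≈ 0.0025129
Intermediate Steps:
u(Z) = -1 + Z² - 4*Z (u(Z) = (Z² - 4*Z) - 1 = -1 + Z² - 4*Z)
d(N, S) = 0 (d(N, S) = ((-1 + (-4)² - 4*(-4)) - 8)*0 = ((-1 + 16 + 16) - 8)*0 = (31 - 8)*0 = 23*0 = 0)
√(d(1222, 1141) + 2147054)/((1700*343)) = √(0 + 2147054)/((1700*343)) = √2147054/583100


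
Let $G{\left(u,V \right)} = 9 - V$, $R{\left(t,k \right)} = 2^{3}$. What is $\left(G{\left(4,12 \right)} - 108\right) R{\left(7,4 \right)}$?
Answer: $-888$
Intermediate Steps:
$R{\left(t,k \right)} = 8$
$\left(G{\left(4,12 \right)} - 108\right) R{\left(7,4 \right)} = \left(\left(9 - 12\right) - 108\right) 8 = \left(-3 - 108\right) 8 = \left(-111\right) 8 = -888$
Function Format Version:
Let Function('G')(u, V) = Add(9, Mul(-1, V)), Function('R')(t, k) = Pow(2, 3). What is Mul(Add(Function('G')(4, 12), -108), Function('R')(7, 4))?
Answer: -888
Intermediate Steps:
Function('R')(t, k) = 8
Mul(Add(Function('G')(4, 12), -108), Function('R')(7, 4)) = Mul(Add(Add(9, Mul(-1, 12)), -108), 8) = Mul(Add(Add(9, -12), -108), 8) = Mul(Add(-3, -108), 8) = Mul(-111, 8) = -888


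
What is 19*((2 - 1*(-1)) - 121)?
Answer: -2242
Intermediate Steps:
19*((2 - 1*(-1)) - 121) = 19*((2 + 1) - 121) = 19*(3 - 121) = 19*(-118) = -2242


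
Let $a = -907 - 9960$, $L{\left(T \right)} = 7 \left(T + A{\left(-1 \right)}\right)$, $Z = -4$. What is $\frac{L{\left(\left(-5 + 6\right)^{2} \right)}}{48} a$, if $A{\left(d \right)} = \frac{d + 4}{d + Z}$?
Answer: $- \frac{76069}{120} \approx -633.91$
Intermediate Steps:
$A{\left(d \right)} = \frac{4 + d}{-4 + d}$ ($A{\left(d \right)} = \frac{d + 4}{d - 4} = \frac{4 + d}{-4 + d}$)
$L{\left(T \right)} = - \frac{21}{5} + 7 T$ ($L{\left(T \right)} = 7 \left(T + \frac{4 - 1}{-4 - 1}\right) = 7 \left(T + \frac{1}{-5} \cdot 3\right) = 7 \left(T - \frac{3}{5}\right) = 7 \left(- \frac{3}{5} + T\right) = - \frac{21}{5} + 7 T$)
$a = -10867$ ($a = -907 - 9960 = -10867$)
$\frac{L{\left(\left(-5 + 6\right)^{2} \right)}}{48} a = \frac{- \frac{21}{5} + 7 \left(-5 + 6\right)^{2}}{48} \left(-10867\right) = \left(- \frac{21}{5} + 7 \cdot 1^{2}\right) \frac{1}{48} \left(-10867\right) = \left(- \frac{21}{5} + 7 \cdot 1\right) \frac{1}{48} \left(-10867\right) = \left(- \frac{21}{5} + 7\right) \frac{1}{48} \left(-10867\right) = \frac{14}{5} \cdot \frac{1}{48} \left(-10867\right) = \frac{7}{120} \left(-10867\right) = - \frac{76069}{120}$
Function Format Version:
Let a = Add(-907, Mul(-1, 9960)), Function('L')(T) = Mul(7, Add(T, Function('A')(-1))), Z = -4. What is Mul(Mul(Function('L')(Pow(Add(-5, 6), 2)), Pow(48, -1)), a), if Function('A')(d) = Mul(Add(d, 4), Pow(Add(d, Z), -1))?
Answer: Rational(-76069, 120) ≈ -633.91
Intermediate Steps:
Function('A')(d) = Mul(Pow(Add(-4, d), -1), Add(4, d)) (Function('A')(d) = Mul(Add(d, 4), Pow(Add(d, -4), -1)) = Mul(Add(4, d), Pow(Add(-4, d), -1)) = Mul(Pow(Add(-4, d), -1), Add(4, d)))
Function('L')(T) = Add(Rational(-21, 5), Mul(7, T)) (Function('L')(T) = Mul(7, Add(T, Mul(Pow(Add(-4, -1), -1), Add(4, -1)))) = Mul(7, Add(T, Mul(Pow(-5, -1), 3))) = Mul(7, Add(T, Mul(Rational(-1, 5), 3))) = Mul(7, Add(T, Rational(-3, 5))) = Mul(7, Add(Rational(-3, 5), T)) = Add(Rational(-21, 5), Mul(7, T)))
a = -10867 (a = Add(-907, -9960) = -10867)
Mul(Mul(Function('L')(Pow(Add(-5, 6), 2)), Pow(48, -1)), a) = Mul(Mul(Add(Rational(-21, 5), Mul(7, Pow(Add(-5, 6), 2))), Pow(48, -1)), -10867) = Mul(Mul(Add(Rational(-21, 5), Mul(7, Pow(1, 2))), Rational(1, 48)), -10867) = Mul(Mul(Add(Rational(-21, 5), Mul(7, 1)), Rational(1, 48)), -10867) = Mul(Mul(Add(Rational(-21, 5), 7), Rational(1, 48)), -10867) = Mul(Mul(Rational(14, 5), Rational(1, 48)), -10867) = Mul(Rational(7, 120), -10867) = Rational(-76069, 120)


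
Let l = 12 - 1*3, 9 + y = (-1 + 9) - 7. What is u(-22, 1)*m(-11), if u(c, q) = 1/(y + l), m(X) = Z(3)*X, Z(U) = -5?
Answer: 55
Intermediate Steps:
y = -8 (y = -9 + ((-1 + 9) - 7) = -9 + (8 - 7) = -9 + 1 = -8)
m(X) = -5*X
l = 9 (l = 12 - 3 = 9)
u(c, q) = 1 (u(c, q) = 1/(-8 + 9) = 1/1 = 1)
u(-22, 1)*m(-11) = 1*(-5*(-11)) = 1*55 = 55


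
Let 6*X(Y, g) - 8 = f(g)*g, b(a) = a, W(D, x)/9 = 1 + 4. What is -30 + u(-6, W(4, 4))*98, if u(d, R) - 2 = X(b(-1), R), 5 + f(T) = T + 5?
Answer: 100115/3 ≈ 33372.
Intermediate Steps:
W(D, x) = 45 (W(D, x) = 9*(1 + 4) = 9*5 = 45)
f(T) = T (f(T) = -5 + (T + 5) = -5 + (5 + T) = T)
X(Y, g) = 4/3 + g²/6 (X(Y, g) = 4/3 + (g*g)/6 = 4/3 + g²/6)
u(d, R) = 10/3 + R²/6 (u(d, R) = 2 + (4/3 + R²/6) = 10/3 + R²/6)
-30 + u(-6, W(4, 4))*98 = -30 + (10/3 + (⅙)*45²)*98 = -30 + (10/3 + (⅙)*2025)*98 = -30 + (10/3 + 675/2)*98 = -30 + (2045/6)*98 = -30 + 100205/3 = 100115/3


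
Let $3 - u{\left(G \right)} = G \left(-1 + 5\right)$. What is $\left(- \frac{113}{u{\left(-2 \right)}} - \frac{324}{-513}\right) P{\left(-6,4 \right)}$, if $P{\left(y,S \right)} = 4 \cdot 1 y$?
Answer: $\frac{48360}{209} \approx 231.39$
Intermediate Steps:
$P{\left(y,S \right)} = 4 y$
$u{\left(G \right)} = 3 - 4 G$ ($u{\left(G \right)} = 3 - G \left(-1 + 5\right) = 3 - G 4 = 3 - 4 G$)
$\left(- \frac{113}{u{\left(-2 \right)}} - \frac{324}{-513}\right) P{\left(-6,4 \right)} = \left(- \frac{113}{3 - -8} - \frac{324}{-513}\right) 4 \left(-6\right) = \left(- \frac{113}{3 + 8} - - \frac{12}{19}\right) \left(-24\right) = \left(- \frac{113}{11} + \frac{12}{19}\right) \left(-24\right) = \left(- \frac{2015}{209}\right) \left(-24\right) = \frac{48360}{209}$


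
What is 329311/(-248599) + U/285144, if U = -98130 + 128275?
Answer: -86407038929/70886513256 ≈ -1.2189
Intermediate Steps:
U = 30145
329311/(-248599) + U/285144 = 329311/(-248599) + 30145/285144 = 329311*(-1/248599) + 30145*(1/285144) = -329311/248599 + 30145/285144 = -86407038929/70886513256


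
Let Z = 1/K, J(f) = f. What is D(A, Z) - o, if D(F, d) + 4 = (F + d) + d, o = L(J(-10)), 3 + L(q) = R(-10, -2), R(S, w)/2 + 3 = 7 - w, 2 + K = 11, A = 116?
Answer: 929/9 ≈ 103.22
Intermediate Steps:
K = 9 (K = -2 + 11 = 9)
R(S, w) = 8 - 2*w (R(S, w) = -6 + 2*(7 - w) = -6 + (14 - 2*w) = 8 - 2*w)
L(q) = 9 (L(q) = -3 + (8 - 2*(-2)) = -3 + (8 + 4) = -3 + 12 = 9)
Z = ⅑ (Z = 1/9 = ⅑ ≈ 0.11111)
o = 9
D(F, d) = -4 + F + 2*d (D(F, d) = -4 + ((F + d) + d) = -4 + (F + 2*d) = -4 + F + 2*d)
D(A, Z) - o = (-4 + 116 + 2*(⅑)) - 1*9 = (-4 + 116 + 2/9) - 9 = 1010/9 - 9 = 929/9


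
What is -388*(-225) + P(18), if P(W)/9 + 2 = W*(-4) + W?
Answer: 86796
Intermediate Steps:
P(W) = -18 - 27*W (P(W) = -18 + 9*(W*(-4) + W) = -18 + 9*(-4*W + W) = -18 + 9*(-3*W) = -18 - 27*W)
-388*(-225) + P(18) = -388*(-225) + (-18 - 27*18) = 87300 + (-18 - 486) = 87300 - 504 = 86796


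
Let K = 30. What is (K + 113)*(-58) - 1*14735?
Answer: -23029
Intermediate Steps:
(K + 113)*(-58) - 1*14735 = (30 + 113)*(-58) - 1*14735 = 143*(-58) - 14735 = -8294 - 14735 = -23029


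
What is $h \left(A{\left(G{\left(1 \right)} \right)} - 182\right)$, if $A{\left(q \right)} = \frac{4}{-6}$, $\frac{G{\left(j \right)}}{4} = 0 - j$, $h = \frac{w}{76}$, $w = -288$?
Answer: $\frac{13152}{19} \approx 692.21$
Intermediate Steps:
$h = - \frac{72}{19}$ ($h = - \frac{288}{76} = \left(-288\right) \frac{1}{76} = - \frac{72}{19} \approx -3.7895$)
$G{\left(j \right)} = - 4 j$ ($G{\left(j \right)} = 4 \left(0 - j\right) = 4 \left(- j\right) = - 4 j$)
$A{\left(q \right)} = - \frac{2}{3}$ ($A{\left(q \right)} = 4 \left(- \frac{1}{6}\right) = - \frac{2}{3}$)
$h \left(A{\left(G{\left(1 \right)} \right)} - 182\right) = - \frac{72 \left(- \frac{2}{3} - 182\right)}{19} = \left(- \frac{72}{19}\right) \left(- \frac{548}{3}\right) = \frac{13152}{19}$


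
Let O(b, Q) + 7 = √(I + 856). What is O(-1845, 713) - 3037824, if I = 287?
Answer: -3037831 + 3*√127 ≈ -3.0378e+6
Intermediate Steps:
O(b, Q) = -7 + 3*√127 (O(b, Q) = -7 + √(287 + 856) = -7 + √1143 = -7 + 3*√127)
O(-1845, 713) - 3037824 = (-7 + 3*√127) - 3037824 = -3037831 + 3*√127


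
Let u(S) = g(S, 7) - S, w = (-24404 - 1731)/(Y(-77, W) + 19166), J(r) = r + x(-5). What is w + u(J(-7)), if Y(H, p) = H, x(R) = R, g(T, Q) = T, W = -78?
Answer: -26135/19089 ≈ -1.3691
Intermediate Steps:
J(r) = -5 + r (J(r) = r - 5 = -5 + r)
w = -26135/19089 (w = (-24404 - 1731)/(-77 + 19166) = -26135/19089 ≈ -1.3691)
u(S) = 0 (u(S) = S - S = 0)
w + u(J(-7)) = -26135/19089 + 0 = -26135/19089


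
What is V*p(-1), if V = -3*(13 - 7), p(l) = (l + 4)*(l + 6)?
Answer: -270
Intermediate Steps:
p(l) = (4 + l)*(6 + l)
V = -18 (V = -3*6 = -18)
V*p(-1) = -18*(24 + (-1)² + 10*(-1)) = -18*(24 + 1 - 10) = -18*15 = -270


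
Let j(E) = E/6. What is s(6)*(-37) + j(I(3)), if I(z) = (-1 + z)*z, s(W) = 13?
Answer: -480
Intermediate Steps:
I(z) = z*(-1 + z)
j(E) = E/6 (j(E) = E*(⅙) = E/6)
s(6)*(-37) + j(I(3)) = 13*(-37) + (3*(-1 + 3))/6 = -481 + (3*2)/6 = -481 + (⅙)*6 = -481 + 1 = -480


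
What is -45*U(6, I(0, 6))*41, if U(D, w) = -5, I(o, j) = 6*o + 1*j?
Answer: 9225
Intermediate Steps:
I(o, j) = j + 6*o (I(o, j) = 6*o + j = j + 6*o)
-45*U(6, I(0, 6))*41 = -45*(-5)*41 = 225*41 = 9225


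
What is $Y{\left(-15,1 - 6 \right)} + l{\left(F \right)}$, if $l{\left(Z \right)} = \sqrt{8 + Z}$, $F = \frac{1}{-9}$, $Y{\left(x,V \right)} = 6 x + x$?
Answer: $-105 + \frac{\sqrt{71}}{3} \approx -102.19$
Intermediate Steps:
$Y{\left(x,V \right)} = 7 x$
$F = - \frac{1}{9} \approx -0.11111$
$Y{\left(-15,1 - 6 \right)} + l{\left(F \right)} = 7 \left(-15\right) + \sqrt{8 - \frac{1}{9}} = -105 + \sqrt{\frac{71}{9}} = -105 + \frac{\sqrt{71}}{3}$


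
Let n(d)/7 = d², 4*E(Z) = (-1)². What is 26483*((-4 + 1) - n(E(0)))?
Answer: -1456565/16 ≈ -91035.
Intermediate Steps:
E(Z) = ¼ (E(Z) = (¼)*(-1)² = (¼)*1 = ¼)
n(d) = 7*d²
26483*((-4 + 1) - n(E(0))) = 26483*((-4 + 1) - 7*(¼)²) = 26483*(-3 - 7/16) = 26483*(-55/16) = -1456565/16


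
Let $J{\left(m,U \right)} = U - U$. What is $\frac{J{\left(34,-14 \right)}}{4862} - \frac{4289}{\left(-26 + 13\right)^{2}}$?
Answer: $- \frac{4289}{169} \approx -25.379$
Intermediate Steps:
$J{\left(m,U \right)} = 0$
$\frac{J{\left(34,-14 \right)}}{4862} - \frac{4289}{\left(-26 + 13\right)^{2}} = \frac{0}{4862} - \frac{4289}{\left(-26 + 13\right)^{2}} = 0 \cdot \frac{1}{4862} - \frac{4289}{\left(-13\right)^{2}} = 0 - \frac{4289}{169} = - \frac{4289}{169}$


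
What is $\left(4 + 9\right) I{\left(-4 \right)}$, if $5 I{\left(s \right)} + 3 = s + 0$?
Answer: $- \frac{91}{5} \approx -18.2$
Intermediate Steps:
$I{\left(s \right)} = - \frac{3}{5} + \frac{s}{5}$ ($I{\left(s \right)} = - \frac{3}{5} + \frac{s + 0}{5} = - \frac{3}{5} + \frac{s}{5}$)
$\left(4 + 9\right) I{\left(-4 \right)} = \left(4 + 9\right) \left(- \frac{3}{5} + \frac{1}{5} \left(-4\right)\right) = 13 \left(- \frac{3}{5} - \frac{4}{5}\right) = 13 \left(- \frac{7}{5}\right) = - \frac{91}{5}$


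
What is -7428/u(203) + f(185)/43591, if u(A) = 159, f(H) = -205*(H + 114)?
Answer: -111179951/2310323 ≈ -48.123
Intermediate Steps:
f(H) = -23370 - 205*H (f(H) = -205*(114 + H) = -23370 - 205*H)
-7428/u(203) + f(185)/43591 = -7428/159 + (-23370 - 205*185)/43591 = -7428*1/159 + (-23370 - 37925)*(1/43591) = -2476/53 - 61295*1/43591 = -2476/53 - 61295/43591 = -111179951/2310323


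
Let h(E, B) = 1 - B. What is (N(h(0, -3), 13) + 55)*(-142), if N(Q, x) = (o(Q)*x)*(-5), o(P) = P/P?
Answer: 1420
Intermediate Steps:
o(P) = 1
N(Q, x) = -5*x (N(Q, x) = (1*x)*(-5) = x*(-5) = -5*x)
(N(h(0, -3), 13) + 55)*(-142) = (-5*13 + 55)*(-142) = (-65 + 55)*(-142) = -10*(-142) = 1420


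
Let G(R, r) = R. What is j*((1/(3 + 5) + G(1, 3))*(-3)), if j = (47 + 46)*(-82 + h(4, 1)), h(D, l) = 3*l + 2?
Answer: 193347/8 ≈ 24168.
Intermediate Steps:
h(D, l) = 2 + 3*l
j = -7161 (j = (47 + 46)*(-82 + (2 + 3*1)) = 93*(-82 + (2 + 3)) = 93*(-82 + 5) = 93*(-77) = -7161)
j*((1/(3 + 5) + G(1, 3))*(-3)) = -7161*(1/(3 + 5) + 1)*(-3) = -7161*(1/8 + 1)*(-3) = -64449*(-3)/8 = -7161*(-27/8) = 193347/8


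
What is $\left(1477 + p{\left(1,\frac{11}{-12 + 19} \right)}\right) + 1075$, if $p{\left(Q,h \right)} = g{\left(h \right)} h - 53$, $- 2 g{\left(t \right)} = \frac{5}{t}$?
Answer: $\frac{4993}{2} \approx 2496.5$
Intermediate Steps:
$g{\left(t \right)} = - \frac{5}{2 t}$ ($g{\left(t \right)} = - \frac{5 \frac{1}{t}}{2} = - \frac{5}{2 t}$)
$p{\left(Q,h \right)} = - \frac{111}{2}$ ($p{\left(Q,h \right)} = - \frac{5}{2 h} h - 53 = - \frac{5}{2} - 53 = - \frac{111}{2}$)
$\left(1477 + p{\left(1,\frac{11}{-12 + 19} \right)}\right) + 1075 = \left(1477 - \frac{111}{2}\right) + 1075 = \frac{2843}{2} + 1075 = \frac{4993}{2}$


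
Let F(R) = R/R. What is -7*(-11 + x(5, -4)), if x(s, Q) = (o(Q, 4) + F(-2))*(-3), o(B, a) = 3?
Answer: 161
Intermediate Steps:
F(R) = 1
x(s, Q) = -12 (x(s, Q) = (3 + 1)*(-3) = 4*(-3) = -12)
-7*(-11 + x(5, -4)) = -7*(-11 - 12) = -7*(-23) = 161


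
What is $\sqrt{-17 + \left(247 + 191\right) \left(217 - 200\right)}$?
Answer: $\sqrt{7429} \approx 86.192$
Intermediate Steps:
$\sqrt{-17 + \left(247 + 191\right) \left(217 - 200\right)} = \sqrt{-17 + 438 \cdot 17} = \sqrt{-17 + 7446} = \sqrt{7429}$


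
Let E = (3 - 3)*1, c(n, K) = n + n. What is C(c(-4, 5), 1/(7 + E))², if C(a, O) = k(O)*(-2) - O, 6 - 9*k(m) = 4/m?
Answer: 89401/3969 ≈ 22.525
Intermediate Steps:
k(m) = ⅔ - 4/(9*m)
c(n, K) = 2*n
E = 0 (E = 0*1 = 0)
C(a, O) = -O - 4*(-2 + 3*O)/(9*O) (C(a, O) = (2*(-2 + 3*O)/(9*O))*(-2) - O = -4*(-2 + 3*O)/(9*O) - O = -O - 4*(-2 + 3*O)/(9*O))
C(c(-4, 5), 1/(7 + E))² = (-4/3 - 1/(7 + 0) + 8/(9*(1/(7 + 0))))² = (-4/3 - 1/7 + 8/(9*(1/7)))² = (-4/3 - 1*⅐ + 8/(9*(⅐)))² = (-4/3 - ⅐ + (8/9)*7)² = (-4/3 - ⅐ + 56/9)² = (299/63)² = 89401/3969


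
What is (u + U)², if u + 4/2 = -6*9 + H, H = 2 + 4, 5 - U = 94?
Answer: 19321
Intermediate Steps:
U = -89 (U = 5 - 1*94 = 5 - 94 = -89)
H = 6
u = -50 (u = -2 + (-6*9 + 6) = -2 + (-54 + 6) = -2 - 48 = -50)
(u + U)² = (-50 - 89)² = (-139)² = 19321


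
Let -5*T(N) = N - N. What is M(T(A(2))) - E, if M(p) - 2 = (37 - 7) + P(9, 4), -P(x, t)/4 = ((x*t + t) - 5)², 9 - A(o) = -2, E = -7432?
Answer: 2564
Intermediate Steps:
A(o) = 11 (A(o) = 9 - 1*(-2) = 9 + 2 = 11)
P(x, t) = -4*(-5 + t + t*x)² (P(x, t) = -4*((x*t + t) - 5)² = -4*((t*x + t) - 5)² = -4*((t + t*x) - 5)² = -4*(-5 + t + t*x)²)
T(N) = 0 (T(N) = -(N - N)/5 = -⅕*0 = 0)
M(p) = -4868 (M(p) = 2 + ((37 - 7) - 4*(-5 + 4 + 4*9)²) = 2 + (30 - 4*(-5 + 4 + 36)²) = 2 + (30 - 4*35²) = 2 + (30 - 4*1225) = 2 + (30 - 4900) = 2 - 4870 = -4868)
M(T(A(2))) - E = -4868 - 1*(-7432) = -4868 + 7432 = 2564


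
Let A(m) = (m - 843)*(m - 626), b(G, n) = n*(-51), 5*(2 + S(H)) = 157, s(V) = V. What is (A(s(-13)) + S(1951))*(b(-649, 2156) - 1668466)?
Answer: -4864103324274/5 ≈ -9.7282e+11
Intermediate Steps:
S(H) = 147/5 (S(H) = -2 + (1/5)*157 = -2 + 157/5 = 147/5)
b(G, n) = -51*n
A(m) = (-843 + m)*(-626 + m)
(A(s(-13)) + S(1951))*(b(-649, 2156) - 1668466) = ((527718 + (-13)**2 - 1469*(-13)) + 147/5)*(-51*2156 - 1668466) = ((527718 + 169 + 19097) + 147/5)*(-109956 - 1668466) = (546984 + 147/5)*(-1778422) = (2735067/5)*(-1778422) = -4864103324274/5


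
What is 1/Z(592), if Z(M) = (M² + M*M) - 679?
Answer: 1/700249 ≈ 1.4281e-6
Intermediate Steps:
Z(M) = -679 + 2*M² (Z(M) = (M² + M²) - 679 = 2*M² - 679 = -679 + 2*M²)
1/Z(592) = 1/(-679 + 2*592²) = 1/(-679 + 2*350464) = 1/(-679 + 700928) = 1/700249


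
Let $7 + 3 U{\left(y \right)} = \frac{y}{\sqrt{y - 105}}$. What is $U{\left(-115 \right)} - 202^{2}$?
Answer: $- \frac{122419}{3} + \frac{23 i \sqrt{55}}{66} \approx -40806.0 + 2.5844 i$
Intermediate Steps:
$U{\left(y \right)} = - \frac{7}{3} + \frac{y}{3 \sqrt{-105 + y}}$ ($U{\left(y \right)} = - \frac{7}{3} + \frac{y \frac{1}{\sqrt{y - 105}}}{3} = - \frac{7}{3} + \frac{y \frac{1}{\sqrt{-105 + y}}}{3} = - \frac{7}{3} + \frac{y}{3 \sqrt{-105 + y}}$)
$U{\left(-115 \right)} - 202^{2} = \left(- \frac{7}{3} + \frac{1}{3} \left(-115\right) \frac{1}{\sqrt{-105 - 115}}\right) - 202^{2} = \left(- \frac{7}{3} + \frac{1}{3} \left(-115\right) \frac{1}{\sqrt{-220}}\right) - 40804 = \left(- \frac{7}{3} + \frac{1}{3} \left(-115\right) \left(- \frac{i \sqrt{55}}{110}\right)\right) - 40804 = \left(- \frac{7}{3} + \frac{23 i \sqrt{55}}{66}\right) - 40804 = - \frac{122419}{3} + \frac{23 i \sqrt{55}}{66}$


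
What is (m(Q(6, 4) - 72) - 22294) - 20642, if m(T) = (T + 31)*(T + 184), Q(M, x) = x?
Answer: -47228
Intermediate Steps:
m(T) = (31 + T)*(184 + T)
(m(Q(6, 4) - 72) - 22294) - 20642 = ((5704 + (4 - 72)² + 215*(4 - 72)) - 22294) - 20642 = ((5704 + (-68)² + 215*(-68)) - 22294) - 20642 = ((5704 + 4624 - 14620) - 22294) - 20642 = (-4292 - 22294) - 20642 = -26586 - 20642 = -47228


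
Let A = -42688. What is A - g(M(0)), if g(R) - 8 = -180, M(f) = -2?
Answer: -42516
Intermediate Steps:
g(R) = -172 (g(R) = 8 - 180 = -172)
A - g(M(0)) = -42688 - 1*(-172) = -42688 + 172 = -42516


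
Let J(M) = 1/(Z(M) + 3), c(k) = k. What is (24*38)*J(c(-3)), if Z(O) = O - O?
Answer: 304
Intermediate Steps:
Z(O) = 0
J(M) = ⅓ (J(M) = 1/(0 + 3) = 1/3 = ⅓)
(24*38)*J(c(-3)) = (24*38)*(⅓) = 912*(⅓) = 304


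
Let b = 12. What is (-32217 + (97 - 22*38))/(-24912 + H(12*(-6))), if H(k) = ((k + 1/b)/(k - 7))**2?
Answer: 29617689024/22387769279 ≈ 1.3229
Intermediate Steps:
H(k) = (1/12 + k)**2/(-7 + k)**2 (H(k) = ((k + 1/12)/(k - 7))**2 = ((k + 1/12)/(-7 + k))**2 = ((1/12 + k)/(-7 + k))**2 = (1/12 + k)**2/(-7 + k)**2)
(-32217 + (97 - 22*38))/(-24912 + H(12*(-6))) = (-32217 + (97 - 22*38))/(-24912 + (1 + 12*(12*(-6)))**2/(144*(-7 + 12*(-6))**2)) = (-32217 + (97 - 836))/(-24912 + (1 + 12*(-72))**2/(144*(-7 - 72)**2)) = (-32217 - 739)/(-24912 + (1/144)*(1 - 864)**2/(-79)**2) = -32956/(-24912 + (1/144)*(-863)**2*(1/6241)) = -32956/(-24912 + (1/144)*744769*(1/6241)) = -32956/(-24912 + 744769/898704) = -32956/(-22387769279/898704) = -32956*(-898704/22387769279) = 29617689024/22387769279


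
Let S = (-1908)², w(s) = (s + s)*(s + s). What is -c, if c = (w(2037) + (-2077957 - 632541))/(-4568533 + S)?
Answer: 13886978/928069 ≈ 14.963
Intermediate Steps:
w(s) = 4*s² (w(s) = (2*s)*(2*s) = 4*s²)
S = 3640464
c = -13886978/928069 (c = (4*2037² + (-2077957 - 632541))/(-4568533 + 3640464) = (4*4149369 - 2710498)/(-928069) = (16597476 - 2710498)*(-1/928069) = 13886978*(-1/928069) = -13886978/928069 ≈ -14.963)
-c = -1*(-13886978/928069) = 13886978/928069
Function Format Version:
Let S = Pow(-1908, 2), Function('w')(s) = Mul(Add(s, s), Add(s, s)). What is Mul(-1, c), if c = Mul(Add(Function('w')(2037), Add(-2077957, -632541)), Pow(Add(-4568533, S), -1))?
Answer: Rational(13886978, 928069) ≈ 14.963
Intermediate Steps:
Function('w')(s) = Mul(4, Pow(s, 2)) (Function('w')(s) = Mul(Mul(2, s), Mul(2, s)) = Mul(4, Pow(s, 2)))
S = 3640464
c = Rational(-13886978, 928069) (c = Mul(Add(Mul(4, Pow(2037, 2)), Add(-2077957, -632541)), Pow(Add(-4568533, 3640464), -1)) = Mul(Add(Mul(4, 4149369), -2710498), Pow(-928069, -1)) = Mul(Add(16597476, -2710498), Rational(-1, 928069)) = Mul(13886978, Rational(-1, 928069)) = Rational(-13886978, 928069) ≈ -14.963)
Mul(-1, c) = Mul(-1, Rational(-13886978, 928069)) = Rational(13886978, 928069)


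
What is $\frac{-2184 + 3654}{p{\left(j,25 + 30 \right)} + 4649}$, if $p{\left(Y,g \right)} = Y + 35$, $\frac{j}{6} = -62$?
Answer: $\frac{15}{44} \approx 0.34091$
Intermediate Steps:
$j = -372$ ($j = 6 \left(-62\right) = -372$)
$p{\left(Y,g \right)} = 35 + Y$
$\frac{-2184 + 3654}{p{\left(j,25 + 30 \right)} + 4649} = \frac{-2184 + 3654}{\left(35 - 372\right) + 4649} = \frac{1470}{-337 + 4649} = \frac{1470}{4312} = 1470 \cdot \frac{1}{4312} = \frac{15}{44}$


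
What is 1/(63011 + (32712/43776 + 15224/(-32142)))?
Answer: 296096/18657386071 ≈ 1.5870e-5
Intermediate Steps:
1/(63011 + (32712/43776 + 15224/(-32142))) = 1/(63011 + (32712*(1/43776) + 15224*(-1/32142))) = 1/(63011 + (1363/1824 - 692/1461)) = 1/(63011 + 81015/296096) = 1/(18657386071/296096) = 296096/18657386071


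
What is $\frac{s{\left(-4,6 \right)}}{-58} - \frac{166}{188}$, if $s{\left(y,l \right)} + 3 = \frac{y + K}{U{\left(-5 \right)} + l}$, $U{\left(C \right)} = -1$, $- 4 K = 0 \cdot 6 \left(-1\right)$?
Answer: $- \frac{5571}{6815} \approx -0.81746$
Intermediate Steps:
$K = 0$ ($K = - \frac{0 \cdot 6 \left(-1\right)}{4} = - \frac{0 \left(-1\right)}{4} = \left(- \frac{1}{4}\right) 0 = 0$)
$s{\left(y,l \right)} = -3 + \frac{y}{-1 + l}$ ($s{\left(y,l \right)} = -3 + \frac{y + 0}{-1 + l} = -3 + \frac{y}{-1 + l}$)
$\frac{s{\left(-4,6 \right)}}{-58} - \frac{166}{188} = \frac{\frac{1}{-1 + 6} \left(3 - 4 - 18\right)}{-58} - \frac{166}{188} = \frac{3 - 4 - 18}{5} \left(- \frac{1}{58}\right) - \frac{83}{94} = \frac{1}{5} \left(-19\right) \left(- \frac{1}{58}\right) - \frac{83}{94} = \left(- \frac{19}{5}\right) \left(- \frac{1}{58}\right) - \frac{83}{94} = \frac{19}{290} - \frac{83}{94} = - \frac{5571}{6815}$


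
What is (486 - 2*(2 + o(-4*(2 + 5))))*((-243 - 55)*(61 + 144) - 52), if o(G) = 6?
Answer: -28736740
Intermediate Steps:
(486 - 2*(2 + o(-4*(2 + 5))))*((-243 - 55)*(61 + 144) - 52) = (486 - 2*(2 + 6))*((-243 - 55)*(61 + 144) - 52) = (486 - 2*8)*(-298*205 - 52) = (486 - 16)*(-61090 - 52) = 470*(-61142) = -28736740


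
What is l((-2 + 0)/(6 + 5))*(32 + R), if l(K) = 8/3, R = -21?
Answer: 88/3 ≈ 29.333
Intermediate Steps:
l(K) = 8/3 (l(K) = 8*(⅓) = 8/3)
l((-2 + 0)/(6 + 5))*(32 + R) = 8*(32 - 21)/3 = (8/3)*11 = 88/3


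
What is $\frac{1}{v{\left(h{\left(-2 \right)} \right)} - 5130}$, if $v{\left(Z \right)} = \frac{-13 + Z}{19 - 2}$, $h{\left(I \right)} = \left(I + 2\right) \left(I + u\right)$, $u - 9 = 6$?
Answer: $- \frac{17}{87223} \approx -0.0001949$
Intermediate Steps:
$u = 15$ ($u = 9 + 6 = 15$)
$h{\left(I \right)} = \left(2 + I\right) \left(15 + I\right)$ ($h{\left(I \right)} = \left(I + 2\right) \left(I + 15\right) = \left(2 + I\right) \left(15 + I\right)$)
$v{\left(Z \right)} = - \frac{13}{17} + \frac{Z}{17}$ ($v{\left(Z \right)} = \frac{-13 + Z}{17} = \left(-13 + Z\right) \frac{1}{17} = - \frac{13}{17} + \frac{Z}{17}$)
$\frac{1}{v{\left(h{\left(-2 \right)} \right)} - 5130} = \frac{1}{\left(- \frac{13}{17} + \frac{30 + \left(-2\right)^{2} + 17 \left(-2\right)}{17}\right) - 5130} = \frac{1}{\left(- \frac{13}{17} + \frac{30 + 4 - 34}{17}\right) - 5130} = \frac{1}{\left(- \frac{13}{17} + \frac{1}{17} \cdot 0\right) - 5130} = \frac{1}{\left(- \frac{13}{17} + 0\right) - 5130} = \frac{1}{- \frac{13}{17} - 5130} = \frac{1}{- \frac{87223}{17}} = - \frac{17}{87223}$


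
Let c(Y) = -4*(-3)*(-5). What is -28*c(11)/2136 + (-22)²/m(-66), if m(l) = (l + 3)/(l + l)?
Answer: 1896814/1869 ≈ 1014.9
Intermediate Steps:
m(l) = (3 + l)/(2*l) (m(l) = (3 + l)/((2*l)) = (3 + l)*(1/(2*l)) = (3 + l)/(2*l))
c(Y) = -60 (c(Y) = 12*(-5) = -60)
-28*c(11)/2136 + (-22)²/m(-66) = -28*(-60)/2136 + (-22)²/(((½)*(3 - 66)/(-66))) = 1680*(1/2136) + 484/(((½)*(-1/66)*(-63))) = 70/89 + 484/(21/44) = 70/89 + 484*(44/21) = 70/89 + 21296/21 = 1896814/1869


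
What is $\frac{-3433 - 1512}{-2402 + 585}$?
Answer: $\frac{215}{79} \approx 2.7215$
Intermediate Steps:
$\frac{-3433 - 1512}{-2402 + 585} = - \frac{4945}{-1817} = \left(-4945\right) \left(- \frac{1}{1817}\right) = \frac{215}{79}$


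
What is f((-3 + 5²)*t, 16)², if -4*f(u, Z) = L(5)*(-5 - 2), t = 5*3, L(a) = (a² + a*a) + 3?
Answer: 137641/16 ≈ 8602.6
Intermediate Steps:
L(a) = 3 + 2*a² (L(a) = (a² + a²) + 3 = 2*a² + 3 = 3 + 2*a²)
t = 15
f(u, Z) = 371/4 (f(u, Z) = -(3 + 2*5²)*(-5 - 2)/4 = -(3 + 2*25)*(-7)/4 = -(3 + 50)*(-7)/4 = -53*(-7)/4 = -¼*(-371) = 371/4)
f((-3 + 5²)*t, 16)² = (371/4)² = 137641/16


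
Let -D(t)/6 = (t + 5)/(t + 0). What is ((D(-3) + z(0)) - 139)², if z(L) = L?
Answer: 18225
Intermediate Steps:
D(t) = -6*(5 + t)/t (D(t) = -6*(t + 5)/(t + 0) = -6*(5 + t)/t)
((D(-3) + z(0)) - 139)² = (((-6 - 30/(-3)) + 0) - 139)² = (((-6 - 30*(-⅓)) + 0) - 139)² = (((-6 + 10) + 0) - 139)² = ((4 + 0) - 139)² = (4 - 139)² = (-135)² = 18225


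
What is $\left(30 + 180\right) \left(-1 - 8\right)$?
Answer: $-1890$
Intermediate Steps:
$\left(30 + 180\right) \left(-1 - 8\right) = 210 \left(-1 - 8\right) = 210 \left(-9\right) = -1890$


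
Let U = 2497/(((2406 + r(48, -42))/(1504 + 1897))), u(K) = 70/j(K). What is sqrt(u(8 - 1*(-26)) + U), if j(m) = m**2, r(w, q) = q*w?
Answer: sqrt(239292364155)/3315 ≈ 147.56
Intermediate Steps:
u(K) = 70/K**2 (u(K) = 70/(K**2) = 70/K**2)
U = 8492297/390 (U = 2497/(((2406 - 42*48)/(1504 + 1897))) = 2497/(((2406 - 2016)/3401)) = 2497/((390*(1/3401))) = 2497/(390/3401) = 2497*(3401/390) = 8492297/390 ≈ 21775.)
sqrt(u(8 - 1*(-26)) + U) = sqrt(70/(8 - 1*(-26))**2 + 8492297/390) = sqrt(70/(8 + 26)**2 + 8492297/390) = sqrt(70/34**2 + 8492297/390) = sqrt(70*(1/1156) + 8492297/390) = sqrt(35/578 + 8492297/390) = sqrt(1227140329/56355) = sqrt(239292364155)/3315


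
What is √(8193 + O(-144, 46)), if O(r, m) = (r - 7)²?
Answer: √30994 ≈ 176.05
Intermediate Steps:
O(r, m) = (-7 + r)²
√(8193 + O(-144, 46)) = √(8193 + (-7 - 144)²) = √(8193 + (-151)²) = √(8193 + 22801) = √30994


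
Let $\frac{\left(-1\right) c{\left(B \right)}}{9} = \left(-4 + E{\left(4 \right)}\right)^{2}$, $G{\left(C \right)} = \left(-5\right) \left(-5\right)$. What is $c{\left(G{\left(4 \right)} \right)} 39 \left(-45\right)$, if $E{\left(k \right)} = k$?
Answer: $0$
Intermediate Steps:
$G{\left(C \right)} = 25$
$c{\left(B \right)} = 0$ ($c{\left(B \right)} = - 9 \left(-4 + 4\right)^{2} = - 9 \cdot 0^{2} = \left(-9\right) 0 = 0$)
$c{\left(G{\left(4 \right)} \right)} 39 \left(-45\right) = 0 \cdot 39 \left(-45\right) = 0 \left(-45\right) = 0$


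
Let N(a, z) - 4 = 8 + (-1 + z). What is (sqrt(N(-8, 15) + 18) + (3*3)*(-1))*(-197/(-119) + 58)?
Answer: -63891/119 + 14198*sqrt(11)/119 ≈ -141.19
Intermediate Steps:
N(a, z) = 11 + z (N(a, z) = 4 + (8 + (-1 + z)) = 4 + (7 + z) = 11 + z)
(sqrt(N(-8, 15) + 18) + (3*3)*(-1))*(-197/(-119) + 58) = (sqrt((11 + 15) + 18) + (3*3)*(-1))*(-197/(-119) + 58) = (sqrt(26 + 18) + 9*(-1))*(-197*(-1/119) + 58) = (sqrt(44) - 9)*(197/119 + 58) = (2*sqrt(11) - 9)*(7099/119) = (-9 + 2*sqrt(11))*(7099/119) = -63891/119 + 14198*sqrt(11)/119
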